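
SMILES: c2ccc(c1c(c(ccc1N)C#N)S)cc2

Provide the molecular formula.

C13H10N2S

Heavy atoms from the SMILES: 13 C, 2 N, 1 S.
Implicit hydrogens by atom environment:
  7 × C (aromatic): 1 H each → 7
  5 × C (aromatic): no H
  1 × C: no H
  1 × N: 2 H
  1 × N: no H
  1 × S: 1 H
  Total hydrogens = 10.
Molecular formula: C13H10N2S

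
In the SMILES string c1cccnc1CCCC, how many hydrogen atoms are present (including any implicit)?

13

Hydrogens are implicit in SMILES; fill each atom to its normal valence:
  4 × C (aromatic): 1 H each → 4
  3 × C: 2 H each → 6
  1 × C: 3 H
  1 × C (aromatic): no H
  1 × N (aromatic): no H
  Total hydrogens = 13.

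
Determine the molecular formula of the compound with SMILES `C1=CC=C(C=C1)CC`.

Heavy atoms from the SMILES: 8 C.
Implicit hydrogens by atom environment:
  5 × C (aromatic): 1 H each → 5
  1 × C: 3 H
  1 × C: 2 H
  1 × C (aromatic): no H
  Total hydrogens = 10.
Molecular formula: C8H10

C8H10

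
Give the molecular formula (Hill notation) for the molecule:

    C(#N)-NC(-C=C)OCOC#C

Heavy atoms from the SMILES: 7 C, 2 N, 2 O.
Implicit hydrogens by atom environment:
  3 × C: 1 H each → 3
  2 × C: 2 H each → 4
  2 × C: no H
  2 × O: no H
  1 × N: 1 H
  1 × N: no H
  Total hydrogens = 8.
Molecular formula: C7H8N2O2

C7H8N2O2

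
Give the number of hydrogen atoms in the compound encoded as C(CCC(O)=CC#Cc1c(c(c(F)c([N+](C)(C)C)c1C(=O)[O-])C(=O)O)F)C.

21

Hydrogens are implicit in SMILES; fill each atom to its normal valence:
  6 × C (aromatic): no H
  5 × C: no H
  4 × C: 3 H each → 12
  3 × C: 2 H each → 6
  2 × F: no H
  2 × O: 1 H each → 2
  2 × O: no H
  1 × C: 1 H
  1 × N (charge +1): no H
  1 × O (charge -1): no H
  Total hydrogens = 21.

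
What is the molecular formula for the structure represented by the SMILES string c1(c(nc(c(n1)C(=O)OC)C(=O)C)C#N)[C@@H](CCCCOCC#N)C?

Heavy atoms from the SMILES: 17 C, 4 N, 4 O.
Implicit hydrogens by atom environment:
  5 × C: 2 H each → 10
  4 × C (aromatic): no H
  4 × C: no H
  4 × O: no H
  3 × C: 3 H each → 9
  2 × N (aromatic): no H
  2 × N: no H
  1 × C: 1 H
  Total hydrogens = 20.
Molecular formula: C17H20N4O4

C17H20N4O4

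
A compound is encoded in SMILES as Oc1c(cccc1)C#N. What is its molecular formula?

C7H5NO

Heavy atoms from the SMILES: 7 C, 1 N, 1 O.
Implicit hydrogens by atom environment:
  4 × C (aromatic): 1 H each → 4
  2 × C (aromatic): no H
  1 × C: no H
  1 × N: no H
  1 × O: 1 H
  Total hydrogens = 5.
Molecular formula: C7H5NO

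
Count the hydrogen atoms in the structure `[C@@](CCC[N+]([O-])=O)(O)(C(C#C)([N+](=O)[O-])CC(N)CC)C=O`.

Hydrogens are implicit in SMILES; fill each atom to its normal valence:
  5 × C: 2 H each → 10
  3 × C: 1 H each → 3
  3 × C: no H
  3 × O: no H
  2 × N (charge +1): no H
  2 × O (charge -1): no H
  1 × C: 3 H
  1 × N: 2 H
  1 × O: 1 H
  Total hydrogens = 19.

19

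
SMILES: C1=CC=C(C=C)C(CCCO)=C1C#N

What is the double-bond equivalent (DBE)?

7

Molecular formula from the SMILES: C12H13NO.
DoU = (2C + 2 + N − H − X)/2 = (2·12 + 2 + 1 − 13 − 0)/2 = 14/2 = 7.
(Structurally: 1 ring(s) + 6 π bond(s) = 7.)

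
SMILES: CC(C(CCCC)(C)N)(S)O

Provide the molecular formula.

Heavy atoms from the SMILES: 8 C, 1 N, 1 O, 1 S.
Implicit hydrogens by atom environment:
  3 × C: 3 H each → 9
  3 × C: 2 H each → 6
  2 × C: no H
  1 × N: 2 H
  1 × O: 1 H
  1 × S: 1 H
  Total hydrogens = 19.
Molecular formula: C8H19NOS

C8H19NOS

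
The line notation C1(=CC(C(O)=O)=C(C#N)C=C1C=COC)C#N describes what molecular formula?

Heavy atoms from the SMILES: 12 C, 2 N, 3 O.
Implicit hydrogens by atom environment:
  4 × C (aromatic): no H
  3 × C: no H
  2 × C (aromatic): 1 H each → 2
  2 × C: 1 H each → 2
  2 × N: no H
  2 × O: no H
  1 × C: 3 H
  1 × O: 1 H
  Total hydrogens = 8.
Molecular formula: C12H8N2O3

C12H8N2O3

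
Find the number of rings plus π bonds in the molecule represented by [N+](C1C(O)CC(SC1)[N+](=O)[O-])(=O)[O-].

Molecular formula from the SMILES: C5H8N2O5S.
DoU = (2C + 2 + N − H − X)/2 = (2·5 + 2 + 2 − 8 − 0)/2 = 6/2 = 3.
(Structurally: 1 ring(s) + 2 π bond(s) = 3.)

3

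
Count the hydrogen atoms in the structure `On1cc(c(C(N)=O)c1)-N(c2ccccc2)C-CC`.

Hydrogens are implicit in SMILES; fill each atom to its normal valence:
  7 × C (aromatic): 1 H each → 7
  3 × C (aromatic): no H
  2 × C: 2 H each → 4
  1 × C: 3 H
  1 × C: no H
  1 × N: 2 H
  1 × N (aromatic): no H
  1 × N: no H
  1 × O: 1 H
  1 × O: no H
  Total hydrogens = 17.

17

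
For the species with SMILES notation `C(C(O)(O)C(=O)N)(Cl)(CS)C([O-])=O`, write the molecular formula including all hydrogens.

Heavy atoms from the SMILES: 5 C, 1 Cl, 1 N, 5 O, 1 S.
Implicit hydrogens by atom environment:
  4 × C: no H
  2 × O: 1 H each → 2
  2 × O: no H
  1 × C: 2 H
  1 × Cl: no H
  1 × N: 2 H
  1 × O (charge -1): no H
  1 × S: 1 H
  Total hydrogens = 7.
Net charge -1.
Molecular formula: C5H7ClNO5S-

C5H7ClNO5S-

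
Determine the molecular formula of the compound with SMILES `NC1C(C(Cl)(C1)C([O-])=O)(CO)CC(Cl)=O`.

Heavy atoms from the SMILES: 8 C, 2 Cl, 1 N, 4 O.
Implicit hydrogens by atom environment:
  4 × C: no H
  3 × C: 2 H each → 6
  2 × Cl: no H
  2 × O: no H
  1 × C: 1 H
  1 × N: 2 H
  1 × O: 1 H
  1 × O (charge -1): no H
  Total hydrogens = 10.
Net charge -1.
Molecular formula: C8H10Cl2NO4-

C8H10Cl2NO4-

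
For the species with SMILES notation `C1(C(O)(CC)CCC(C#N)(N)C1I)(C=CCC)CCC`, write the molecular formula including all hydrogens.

Heavy atoms from the SMILES: 16 C, 1 I, 2 N, 1 O.
Implicit hydrogens by atom environment:
  6 × C: 2 H each → 12
  4 × C: no H
  3 × C: 3 H each → 9
  3 × C: 1 H each → 3
  1 × I: no H
  1 × N: 2 H
  1 × N: no H
  1 × O: 1 H
  Total hydrogens = 27.
Molecular formula: C16H27IN2O

C16H27IN2O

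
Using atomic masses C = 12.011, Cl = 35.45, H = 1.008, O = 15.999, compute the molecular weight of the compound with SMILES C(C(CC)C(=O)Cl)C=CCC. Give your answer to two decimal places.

174.67

Molecular formula: C9H15ClO.
M = 9×12.011 + 1×35.45 + 15×1.008 + 1×15.999 = 174.67 g/mol.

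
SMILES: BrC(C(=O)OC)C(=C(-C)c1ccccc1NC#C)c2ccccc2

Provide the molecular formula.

C20H18BrNO2

Heavy atoms from the SMILES: 1 Br, 20 C, 1 N, 2 O.
Implicit hydrogens by atom environment:
  9 × C (aromatic): 1 H each → 9
  4 × C: no H
  3 × C (aromatic): no H
  2 × C: 3 H each → 6
  2 × C: 1 H each → 2
  2 × O: no H
  1 × Br: no H
  1 × N: 1 H
  Total hydrogens = 18.
Molecular formula: C20H18BrNO2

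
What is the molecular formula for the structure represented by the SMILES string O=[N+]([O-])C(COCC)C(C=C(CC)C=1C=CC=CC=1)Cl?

Heavy atoms from the SMILES: 15 C, 1 Cl, 1 N, 3 O.
Implicit hydrogens by atom environment:
  5 × C (aromatic): 1 H each → 5
  3 × C: 2 H each → 6
  3 × C: 1 H each → 3
  2 × C: 3 H each → 6
  2 × O: no H
  1 × C: no H
  1 × C (aromatic): no H
  1 × Cl: no H
  1 × N (charge +1): no H
  1 × O (charge -1): no H
  Total hydrogens = 20.
Molecular formula: C15H20ClNO3

C15H20ClNO3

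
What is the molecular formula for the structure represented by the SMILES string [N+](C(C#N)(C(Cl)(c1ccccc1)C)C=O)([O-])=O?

Heavy atoms from the SMILES: 11 C, 1 Cl, 2 N, 3 O.
Implicit hydrogens by atom environment:
  5 × C (aromatic): 1 H each → 5
  3 × C: no H
  2 × O: no H
  1 × C: 3 H
  1 × C: 1 H
  1 × C (aromatic): no H
  1 × Cl: no H
  1 × N (charge +1): no H
  1 × N: no H
  1 × O (charge -1): no H
  Total hydrogens = 9.
Molecular formula: C11H9ClN2O3

C11H9ClN2O3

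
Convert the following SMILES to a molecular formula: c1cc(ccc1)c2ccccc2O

C12H10O

Heavy atoms from the SMILES: 12 C, 1 O.
Implicit hydrogens by atom environment:
  9 × C (aromatic): 1 H each → 9
  3 × C (aromatic): no H
  1 × O: 1 H
  Total hydrogens = 10.
Molecular formula: C12H10O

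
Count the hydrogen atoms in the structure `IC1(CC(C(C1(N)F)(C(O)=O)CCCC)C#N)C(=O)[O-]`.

15

Hydrogens are implicit in SMILES; fill each atom to its normal valence:
  6 × C: no H
  4 × C: 2 H each → 8
  2 × O: no H
  1 × C: 3 H
  1 × C: 1 H
  1 × F: no H
  1 × I: no H
  1 × N: 2 H
  1 × N: no H
  1 × O: 1 H
  1 × O (charge -1): no H
  Total hydrogens = 15.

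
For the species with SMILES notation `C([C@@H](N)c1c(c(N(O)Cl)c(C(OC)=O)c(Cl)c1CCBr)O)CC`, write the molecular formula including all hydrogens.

C14H19BrCl2N2O4

Heavy atoms from the SMILES: 1 Br, 14 C, 2 Cl, 2 N, 4 O.
Implicit hydrogens by atom environment:
  6 × C (aromatic): no H
  4 × C: 2 H each → 8
  2 × C: 3 H each → 6
  2 × Cl: no H
  2 × O: 1 H each → 2
  2 × O: no H
  1 × Br: no H
  1 × C: 1 H
  1 × C: no H
  1 × N: 2 H
  1 × N: no H
  Total hydrogens = 19.
Molecular formula: C14H19BrCl2N2O4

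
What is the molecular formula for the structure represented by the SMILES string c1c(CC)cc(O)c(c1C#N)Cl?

C9H8ClNO

Heavy atoms from the SMILES: 9 C, 1 Cl, 1 N, 1 O.
Implicit hydrogens by atom environment:
  4 × C (aromatic): no H
  2 × C (aromatic): 1 H each → 2
  1 × C: 3 H
  1 × C: 2 H
  1 × C: no H
  1 × Cl: no H
  1 × N: no H
  1 × O: 1 H
  Total hydrogens = 8.
Molecular formula: C9H8ClNO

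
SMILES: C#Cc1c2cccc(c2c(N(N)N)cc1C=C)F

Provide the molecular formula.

C14H12FN3

Heavy atoms from the SMILES: 14 C, 1 F, 3 N.
Implicit hydrogens by atom environment:
  6 × C (aromatic): no H
  4 × C (aromatic): 1 H each → 4
  2 × C: 1 H each → 2
  2 × N: 2 H each → 4
  1 × C: 2 H
  1 × C: no H
  1 × F: no H
  1 × N: no H
  Total hydrogens = 12.
Molecular formula: C14H12FN3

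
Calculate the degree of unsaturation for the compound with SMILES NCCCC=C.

1

Molecular formula from the SMILES: C5H11N.
DoU = (2C + 2 + N − H − X)/2 = (2·5 + 2 + 1 − 11 − 0)/2 = 2/2 = 1.
(Structurally: 0 ring(s) + 1 π bond(s) = 1.)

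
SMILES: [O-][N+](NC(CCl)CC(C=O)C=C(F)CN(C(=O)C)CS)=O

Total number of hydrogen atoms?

17

Hydrogens are implicit in SMILES; fill each atom to its normal valence:
  4 × C: 2 H each → 8
  4 × C: 1 H each → 4
  3 × O: no H
  2 × C: no H
  1 × C: 3 H
  1 × Cl: no H
  1 × F: no H
  1 × N: 1 H
  1 × N: no H
  1 × N (charge +1): no H
  1 × O (charge -1): no H
  1 × S: 1 H
  Total hydrogens = 17.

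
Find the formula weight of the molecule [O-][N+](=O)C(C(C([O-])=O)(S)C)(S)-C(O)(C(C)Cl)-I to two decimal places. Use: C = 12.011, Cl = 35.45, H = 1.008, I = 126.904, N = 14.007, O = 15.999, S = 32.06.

Molecular formula: C7H10ClINO5S2-.
M = 7×12.011 + 1×35.45 + 10×1.008 + 1×126.904 + 1×14.007 + 5×15.999 + 2×32.06 = 414.63 g/mol.

414.63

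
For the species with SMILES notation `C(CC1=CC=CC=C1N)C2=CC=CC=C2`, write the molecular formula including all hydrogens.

C14H15N

Heavy atoms from the SMILES: 14 C, 1 N.
Implicit hydrogens by atom environment:
  9 × C (aromatic): 1 H each → 9
  3 × C (aromatic): no H
  2 × C: 2 H each → 4
  1 × N: 2 H
  Total hydrogens = 15.
Molecular formula: C14H15N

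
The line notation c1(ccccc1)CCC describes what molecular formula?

C9H12

Heavy atoms from the SMILES: 9 C.
Implicit hydrogens by atom environment:
  5 × C (aromatic): 1 H each → 5
  2 × C: 2 H each → 4
  1 × C: 3 H
  1 × C (aromatic): no H
  Total hydrogens = 12.
Molecular formula: C9H12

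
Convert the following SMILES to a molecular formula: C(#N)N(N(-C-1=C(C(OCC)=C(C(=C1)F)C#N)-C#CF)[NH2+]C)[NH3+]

[C13H14F2N6O]2+

Heavy atoms from the SMILES: 13 C, 2 F, 6 N, 1 O.
Implicit hydrogens by atom environment:
  5 × C (aromatic): no H
  4 × C: no H
  4 × N: no H
  2 × C: 3 H each → 6
  2 × F: no H
  1 × C: 2 H
  1 × C (aromatic): 1 H
  1 × N (charge +1): 3 H
  1 × N (charge +1): 2 H
  1 × O: no H
  Total hydrogens = 14.
Net charge +2.
Molecular formula: [C13H14F2N6O]2+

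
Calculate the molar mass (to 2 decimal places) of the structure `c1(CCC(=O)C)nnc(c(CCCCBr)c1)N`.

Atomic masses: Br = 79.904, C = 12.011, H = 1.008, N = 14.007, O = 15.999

300.20

Molecular formula: C12H18BrN3O.
M = 1×79.904 + 12×12.011 + 18×1.008 + 3×14.007 + 1×15.999 = 300.20 g/mol.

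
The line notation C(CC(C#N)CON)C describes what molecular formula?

C6H12N2O

Heavy atoms from the SMILES: 6 C, 2 N, 1 O.
Implicit hydrogens by atom environment:
  3 × C: 2 H each → 6
  1 × C: 3 H
  1 × C: 1 H
  1 × C: no H
  1 × N: 2 H
  1 × N: no H
  1 × O: no H
  Total hydrogens = 12.
Molecular formula: C6H12N2O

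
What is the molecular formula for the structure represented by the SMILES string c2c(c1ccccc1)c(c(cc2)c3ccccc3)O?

Heavy atoms from the SMILES: 18 C, 1 O.
Implicit hydrogens by atom environment:
  13 × C (aromatic): 1 H each → 13
  5 × C (aromatic): no H
  1 × O: 1 H
  Total hydrogens = 14.
Molecular formula: C18H14O

C18H14O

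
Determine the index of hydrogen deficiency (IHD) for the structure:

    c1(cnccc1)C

4

Molecular formula from the SMILES: C6H7N.
DoU = (2C + 2 + N − H − X)/2 = (2·6 + 2 + 1 − 7 − 0)/2 = 8/2 = 4.
(Structurally: 1 ring(s) + 3 π bond(s) = 4.)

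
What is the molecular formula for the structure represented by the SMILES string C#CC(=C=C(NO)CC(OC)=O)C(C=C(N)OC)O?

C12H16N2O5

Heavy atoms from the SMILES: 12 C, 2 N, 5 O.
Implicit hydrogens by atom environment:
  6 × C: no H
  3 × C: 1 H each → 3
  3 × O: no H
  2 × C: 3 H each → 6
  2 × O: 1 H each → 2
  1 × C: 2 H
  1 × N: 2 H
  1 × N: 1 H
  Total hydrogens = 16.
Molecular formula: C12H16N2O5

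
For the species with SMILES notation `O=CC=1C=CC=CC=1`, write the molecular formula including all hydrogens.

C7H6O

Heavy atoms from the SMILES: 7 C, 1 O.
Implicit hydrogens by atom environment:
  5 × C (aromatic): 1 H each → 5
  1 × C: 1 H
  1 × C (aromatic): no H
  1 × O: no H
  Total hydrogens = 6.
Molecular formula: C7H6O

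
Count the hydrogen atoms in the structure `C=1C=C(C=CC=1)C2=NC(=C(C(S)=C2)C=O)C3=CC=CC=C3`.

13

Hydrogens are implicit in SMILES; fill each atom to its normal valence:
  11 × C (aromatic): 1 H each → 11
  6 × C (aromatic): no H
  1 × C: 1 H
  1 × N (aromatic): no H
  1 × O: no H
  1 × S: 1 H
  Total hydrogens = 13.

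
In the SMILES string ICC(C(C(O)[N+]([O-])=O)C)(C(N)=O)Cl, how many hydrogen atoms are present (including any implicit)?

Hydrogens are implicit in SMILES; fill each atom to its normal valence:
  2 × C: 1 H each → 2
  2 × C: no H
  2 × O: no H
  1 × C: 3 H
  1 × C: 2 H
  1 × Cl: no H
  1 × I: no H
  1 × N: 2 H
  1 × N (charge +1): no H
  1 × O: 1 H
  1 × O (charge -1): no H
  Total hydrogens = 10.

10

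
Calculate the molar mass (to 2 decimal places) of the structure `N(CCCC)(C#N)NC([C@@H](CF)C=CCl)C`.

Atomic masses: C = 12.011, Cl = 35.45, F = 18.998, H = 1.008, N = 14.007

Molecular formula: C11H19ClFN3.
M = 11×12.011 + 1×35.45 + 1×18.998 + 19×1.008 + 3×14.007 = 247.74 g/mol.

247.74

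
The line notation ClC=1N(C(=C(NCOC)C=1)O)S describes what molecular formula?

Heavy atoms from the SMILES: 6 C, 1 Cl, 2 N, 2 O, 1 S.
Implicit hydrogens by atom environment:
  3 × C (aromatic): no H
  1 × C: 3 H
  1 × C: 2 H
  1 × C (aromatic): 1 H
  1 × Cl: no H
  1 × N: 1 H
  1 × N (aromatic): no H
  1 × O: 1 H
  1 × O: no H
  1 × S: 1 H
  Total hydrogens = 9.
Molecular formula: C6H9ClN2O2S

C6H9ClN2O2S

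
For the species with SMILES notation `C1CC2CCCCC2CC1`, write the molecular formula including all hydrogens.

C10H18

Heavy atoms from the SMILES: 10 C.
Implicit hydrogens by atom environment:
  8 × C: 2 H each → 16
  2 × C: 1 H each → 2
  Total hydrogens = 18.
Molecular formula: C10H18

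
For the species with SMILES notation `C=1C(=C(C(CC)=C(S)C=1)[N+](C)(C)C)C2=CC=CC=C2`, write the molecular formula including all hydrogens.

C17H22NS+

Heavy atoms from the SMILES: 17 C, 1 N, 1 S.
Implicit hydrogens by atom environment:
  7 × C (aromatic): 1 H each → 7
  5 × C (aromatic): no H
  4 × C: 3 H each → 12
  1 × C: 2 H
  1 × N (charge +1): no H
  1 × S: 1 H
  Total hydrogens = 22.
Net charge +1.
Molecular formula: C17H22NS+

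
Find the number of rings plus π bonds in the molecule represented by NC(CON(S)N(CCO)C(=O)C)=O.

2

Molecular formula from the SMILES: C6H13N3O4S.
DoU = (2C + 2 + N − H − X)/2 = (2·6 + 2 + 3 − 13 − 0)/2 = 4/2 = 2.
(Structurally: 0 ring(s) + 2 π bond(s) = 2.)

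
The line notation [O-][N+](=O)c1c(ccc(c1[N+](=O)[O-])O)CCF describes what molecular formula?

Heavy atoms from the SMILES: 8 C, 1 F, 2 N, 5 O.
Implicit hydrogens by atom environment:
  4 × C (aromatic): no H
  2 × C: 2 H each → 4
  2 × C (aromatic): 1 H each → 2
  2 × N (charge +1): no H
  2 × O: no H
  2 × O (charge -1): no H
  1 × F: no H
  1 × O: 1 H
  Total hydrogens = 7.
Molecular formula: C8H7FN2O5

C8H7FN2O5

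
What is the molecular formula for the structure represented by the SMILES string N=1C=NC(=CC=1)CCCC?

C8H12N2

Heavy atoms from the SMILES: 8 C, 2 N.
Implicit hydrogens by atom environment:
  3 × C: 2 H each → 6
  3 × C (aromatic): 1 H each → 3
  2 × N (aromatic): no H
  1 × C: 3 H
  1 × C (aromatic): no H
  Total hydrogens = 12.
Molecular formula: C8H12N2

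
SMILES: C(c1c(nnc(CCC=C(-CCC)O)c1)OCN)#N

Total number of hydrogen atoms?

Hydrogens are implicit in SMILES; fill each atom to its normal valence:
  5 × C: 2 H each → 10
  3 × C (aromatic): no H
  2 × C: no H
  2 × N (aromatic): no H
  1 × C: 3 H
  1 × C (aromatic): 1 H
  1 × C: 1 H
  1 × N: 2 H
  1 × N: no H
  1 × O: 1 H
  1 × O: no H
  Total hydrogens = 18.

18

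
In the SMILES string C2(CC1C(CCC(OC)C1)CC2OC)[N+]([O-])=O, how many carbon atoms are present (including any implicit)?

The symbol for carbon appears 12 times in the SMILES.

12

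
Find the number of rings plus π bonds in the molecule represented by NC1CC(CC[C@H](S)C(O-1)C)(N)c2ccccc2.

Molecular formula from the SMILES: C14H22N2OS.
DoU = (2C + 2 + N − H − X)/2 = (2·14 + 2 + 2 − 22 − 0)/2 = 10/2 = 5.
(Structurally: 2 ring(s) + 3 π bond(s) = 5.)

5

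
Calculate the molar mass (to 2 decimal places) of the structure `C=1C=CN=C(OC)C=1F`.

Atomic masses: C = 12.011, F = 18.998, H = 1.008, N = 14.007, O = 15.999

Molecular formula: C6H6FNO.
M = 6×12.011 + 1×18.998 + 6×1.008 + 1×14.007 + 1×15.999 = 127.12 g/mol.

127.12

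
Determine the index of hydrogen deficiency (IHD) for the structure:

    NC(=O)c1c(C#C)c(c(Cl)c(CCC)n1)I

7

Molecular formula from the SMILES: C11H10ClIN2O.
DoU = (2C + 2 + N − H − X)/2 = (2·11 + 2 + 2 − 10 − 2)/2 = 14/2 = 7.
(Structurally: 1 ring(s) + 6 π bond(s) = 7.)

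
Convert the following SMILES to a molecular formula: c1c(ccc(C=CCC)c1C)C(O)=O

C12H14O2

Heavy atoms from the SMILES: 12 C, 2 O.
Implicit hydrogens by atom environment:
  3 × C (aromatic): 1 H each → 3
  3 × C (aromatic): no H
  2 × C: 3 H each → 6
  2 × C: 1 H each → 2
  1 × C: 2 H
  1 × C: no H
  1 × O: 1 H
  1 × O: no H
  Total hydrogens = 14.
Molecular formula: C12H14O2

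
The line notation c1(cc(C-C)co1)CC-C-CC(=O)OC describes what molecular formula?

C12H18O3

Heavy atoms from the SMILES: 12 C, 3 O.
Implicit hydrogens by atom environment:
  5 × C: 2 H each → 10
  2 × C: 3 H each → 6
  2 × C (aromatic): 1 H each → 2
  2 × C (aromatic): no H
  2 × O: no H
  1 × C: no H
  1 × O (aromatic): no H
  Total hydrogens = 18.
Molecular formula: C12H18O3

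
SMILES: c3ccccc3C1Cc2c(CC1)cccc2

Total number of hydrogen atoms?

16

Hydrogens are implicit in SMILES; fill each atom to its normal valence:
  9 × C (aromatic): 1 H each → 9
  3 × C: 2 H each → 6
  3 × C (aromatic): no H
  1 × C: 1 H
  Total hydrogens = 16.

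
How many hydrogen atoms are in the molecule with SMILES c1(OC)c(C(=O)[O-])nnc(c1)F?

Hydrogens are implicit in SMILES; fill each atom to its normal valence:
  3 × C (aromatic): no H
  2 × N (aromatic): no H
  2 × O: no H
  1 × C: 3 H
  1 × C (aromatic): 1 H
  1 × C: no H
  1 × F: no H
  1 × O (charge -1): no H
  Total hydrogens = 4.

4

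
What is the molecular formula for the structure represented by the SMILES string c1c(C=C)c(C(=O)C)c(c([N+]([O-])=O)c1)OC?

Heavy atoms from the SMILES: 11 C, 1 N, 4 O.
Implicit hydrogens by atom environment:
  4 × C (aromatic): no H
  3 × O: no H
  2 × C: 3 H each → 6
  2 × C (aromatic): 1 H each → 2
  1 × C: 2 H
  1 × C: 1 H
  1 × C: no H
  1 × N (charge +1): no H
  1 × O (charge -1): no H
  Total hydrogens = 11.
Molecular formula: C11H11NO4

C11H11NO4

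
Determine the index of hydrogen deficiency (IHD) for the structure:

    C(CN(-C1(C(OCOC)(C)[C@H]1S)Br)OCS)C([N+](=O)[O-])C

Molecular formula from the SMILES: C11H21BrN2O5S2.
DoU = (2C + 2 + N − H − X)/2 = (2·11 + 2 + 2 − 21 − 1)/2 = 4/2 = 2.
(Structurally: 1 ring(s) + 1 π bond(s) = 2.)

2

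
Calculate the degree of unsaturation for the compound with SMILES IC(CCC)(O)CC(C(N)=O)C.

Molecular formula from the SMILES: C8H16INO2.
DoU = (2C + 2 + N − H − X)/2 = (2·8 + 2 + 1 − 16 − 1)/2 = 2/2 = 1.
(Structurally: 0 ring(s) + 1 π bond(s) = 1.)

1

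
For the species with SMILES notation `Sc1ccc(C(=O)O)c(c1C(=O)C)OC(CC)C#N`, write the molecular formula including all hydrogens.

C13H13NO4S

Heavy atoms from the SMILES: 13 C, 1 N, 4 O, 1 S.
Implicit hydrogens by atom environment:
  4 × C (aromatic): no H
  3 × C: no H
  3 × O: no H
  2 × C: 3 H each → 6
  2 × C (aromatic): 1 H each → 2
  1 × C: 2 H
  1 × C: 1 H
  1 × N: no H
  1 × O: 1 H
  1 × S: 1 H
  Total hydrogens = 13.
Molecular formula: C13H13NO4S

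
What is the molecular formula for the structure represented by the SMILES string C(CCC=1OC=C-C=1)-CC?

C9H14O

Heavy atoms from the SMILES: 9 C, 1 O.
Implicit hydrogens by atom environment:
  4 × C: 2 H each → 8
  3 × C (aromatic): 1 H each → 3
  1 × C: 3 H
  1 × C (aromatic): no H
  1 × O (aromatic): no H
  Total hydrogens = 14.
Molecular formula: C9H14O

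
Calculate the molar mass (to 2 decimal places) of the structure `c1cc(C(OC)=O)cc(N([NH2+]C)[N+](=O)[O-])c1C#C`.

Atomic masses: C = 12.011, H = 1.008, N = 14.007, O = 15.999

250.23

Molecular formula: C11H12N3O4+.
M = 11×12.011 + 12×1.008 + 3×14.007 + 4×15.999 = 250.23 g/mol.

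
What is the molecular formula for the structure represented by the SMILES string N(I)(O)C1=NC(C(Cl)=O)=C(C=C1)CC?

Heavy atoms from the SMILES: 8 C, 1 Cl, 1 I, 2 N, 2 O.
Implicit hydrogens by atom environment:
  3 × C (aromatic): no H
  2 × C (aromatic): 1 H each → 2
  1 × C: 3 H
  1 × C: 2 H
  1 × C: no H
  1 × Cl: no H
  1 × I: no H
  1 × N (aromatic): no H
  1 × N: no H
  1 × O: 1 H
  1 × O: no H
  Total hydrogens = 8.
Molecular formula: C8H8ClIN2O2

C8H8ClIN2O2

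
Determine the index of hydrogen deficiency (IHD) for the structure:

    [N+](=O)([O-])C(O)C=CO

Molecular formula from the SMILES: C3H5NO4.
DoU = (2C + 2 + N − H − X)/2 = (2·3 + 2 + 1 − 5 − 0)/2 = 4/2 = 2.
(Structurally: 0 ring(s) + 2 π bond(s) = 2.)

2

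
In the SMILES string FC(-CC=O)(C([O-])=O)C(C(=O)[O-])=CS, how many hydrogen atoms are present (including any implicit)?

5

Hydrogens are implicit in SMILES; fill each atom to its normal valence:
  4 × C: no H
  3 × O: no H
  2 × C: 1 H each → 2
  2 × O (charge -1): no H
  1 × C: 2 H
  1 × F: no H
  1 × S: 1 H
  Total hydrogens = 5.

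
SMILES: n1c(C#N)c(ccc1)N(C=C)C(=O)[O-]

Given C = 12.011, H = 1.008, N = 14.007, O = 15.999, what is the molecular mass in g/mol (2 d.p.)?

Molecular formula: C9H6N3O2-.
M = 9×12.011 + 6×1.008 + 3×14.007 + 2×15.999 = 188.17 g/mol.

188.17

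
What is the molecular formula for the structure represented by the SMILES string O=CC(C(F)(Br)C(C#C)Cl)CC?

Heavy atoms from the SMILES: 1 Br, 8 C, 1 Cl, 1 F, 1 O.
Implicit hydrogens by atom environment:
  4 × C: 1 H each → 4
  2 × C: no H
  1 × Br: no H
  1 × C: 3 H
  1 × C: 2 H
  1 × Cl: no H
  1 × F: no H
  1 × O: no H
  Total hydrogens = 9.
Molecular formula: C8H9BrClFO

C8H9BrClFO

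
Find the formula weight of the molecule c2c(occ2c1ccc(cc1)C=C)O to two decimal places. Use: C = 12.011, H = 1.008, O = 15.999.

186.21

Molecular formula: C12H10O2.
M = 12×12.011 + 10×1.008 + 2×15.999 = 186.21 g/mol.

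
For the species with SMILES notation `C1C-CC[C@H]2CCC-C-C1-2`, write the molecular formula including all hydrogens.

Heavy atoms from the SMILES: 10 C.
Implicit hydrogens by atom environment:
  8 × C: 2 H each → 16
  2 × C: 1 H each → 2
  Total hydrogens = 18.
Molecular formula: C10H18

C10H18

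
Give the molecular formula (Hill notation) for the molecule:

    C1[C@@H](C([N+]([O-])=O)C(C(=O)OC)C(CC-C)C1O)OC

C12H21NO6

Heavy atoms from the SMILES: 12 C, 1 N, 6 O.
Implicit hydrogens by atom environment:
  5 × C: 1 H each → 5
  4 × O: no H
  3 × C: 3 H each → 9
  3 × C: 2 H each → 6
  1 × C: no H
  1 × N (charge +1): no H
  1 × O: 1 H
  1 × O (charge -1): no H
  Total hydrogens = 21.
Molecular formula: C12H21NO6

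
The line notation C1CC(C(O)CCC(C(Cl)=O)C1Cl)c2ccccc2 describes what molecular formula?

Heavy atoms from the SMILES: 15 C, 2 Cl, 2 O.
Implicit hydrogens by atom environment:
  5 × C (aromatic): 1 H each → 5
  4 × C: 2 H each → 8
  4 × C: 1 H each → 4
  2 × Cl: no H
  1 × C: no H
  1 × C (aromatic): no H
  1 × O: 1 H
  1 × O: no H
  Total hydrogens = 18.
Molecular formula: C15H18Cl2O2

C15H18Cl2O2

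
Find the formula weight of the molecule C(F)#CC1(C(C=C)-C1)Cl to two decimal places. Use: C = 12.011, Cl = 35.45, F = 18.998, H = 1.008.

Molecular formula: C7H6ClF.
M = 7×12.011 + 1×35.45 + 1×18.998 + 6×1.008 = 144.57 g/mol.

144.57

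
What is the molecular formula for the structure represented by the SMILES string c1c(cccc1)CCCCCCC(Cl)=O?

Heavy atoms from the SMILES: 13 C, 1 Cl, 1 O.
Implicit hydrogens by atom environment:
  6 × C: 2 H each → 12
  5 × C (aromatic): 1 H each → 5
  1 × C: no H
  1 × C (aromatic): no H
  1 × Cl: no H
  1 × O: no H
  Total hydrogens = 17.
Molecular formula: C13H17ClO

C13H17ClO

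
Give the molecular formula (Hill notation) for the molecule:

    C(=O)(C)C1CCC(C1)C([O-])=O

C8H11O3-

Heavy atoms from the SMILES: 8 C, 3 O.
Implicit hydrogens by atom environment:
  3 × C: 2 H each → 6
  2 × C: 1 H each → 2
  2 × C: no H
  2 × O: no H
  1 × C: 3 H
  1 × O (charge -1): no H
  Total hydrogens = 11.
Net charge -1.
Molecular formula: C8H11O3-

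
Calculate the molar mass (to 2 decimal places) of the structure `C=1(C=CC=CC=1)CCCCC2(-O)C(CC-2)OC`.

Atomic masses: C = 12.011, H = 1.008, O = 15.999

234.34

Molecular formula: C15H22O2.
M = 15×12.011 + 22×1.008 + 2×15.999 = 234.34 g/mol.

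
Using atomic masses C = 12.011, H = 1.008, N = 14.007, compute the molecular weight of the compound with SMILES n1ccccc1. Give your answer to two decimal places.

79.10

Molecular formula: C5H5N.
M = 5×12.011 + 5×1.008 + 1×14.007 = 79.10 g/mol.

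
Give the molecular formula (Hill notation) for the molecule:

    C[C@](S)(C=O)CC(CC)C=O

Heavy atoms from the SMILES: 8 C, 2 O, 1 S.
Implicit hydrogens by atom environment:
  3 × C: 1 H each → 3
  2 × C: 3 H each → 6
  2 × C: 2 H each → 4
  2 × O: no H
  1 × C: no H
  1 × S: 1 H
  Total hydrogens = 14.
Molecular formula: C8H14O2S

C8H14O2S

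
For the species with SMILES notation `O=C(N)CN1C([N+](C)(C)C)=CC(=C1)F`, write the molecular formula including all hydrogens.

C9H15FN3O+

Heavy atoms from the SMILES: 9 C, 1 F, 3 N, 1 O.
Implicit hydrogens by atom environment:
  3 × C: 3 H each → 9
  2 × C (aromatic): 1 H each → 2
  2 × C (aromatic): no H
  1 × C: 2 H
  1 × C: no H
  1 × F: no H
  1 × N: 2 H
  1 × N (aromatic): no H
  1 × N (charge +1): no H
  1 × O: no H
  Total hydrogens = 15.
Net charge +1.
Molecular formula: C9H15FN3O+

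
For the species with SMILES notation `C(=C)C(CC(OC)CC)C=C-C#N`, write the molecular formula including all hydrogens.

Heavy atoms from the SMILES: 11 C, 1 N, 1 O.
Implicit hydrogens by atom environment:
  5 × C: 1 H each → 5
  3 × C: 2 H each → 6
  2 × C: 3 H each → 6
  1 × C: no H
  1 × N: no H
  1 × O: no H
  Total hydrogens = 17.
Molecular formula: C11H17NO

C11H17NO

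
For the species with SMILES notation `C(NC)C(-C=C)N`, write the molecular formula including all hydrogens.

Heavy atoms from the SMILES: 5 C, 2 N.
Implicit hydrogens by atom environment:
  2 × C: 2 H each → 4
  2 × C: 1 H each → 2
  1 × C: 3 H
  1 × N: 2 H
  1 × N: 1 H
  Total hydrogens = 12.
Molecular formula: C5H12N2

C5H12N2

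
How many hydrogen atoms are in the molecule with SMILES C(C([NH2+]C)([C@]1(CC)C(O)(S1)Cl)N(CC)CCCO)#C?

24

Hydrogens are implicit in SMILES; fill each atom to its normal valence:
  5 × C: 2 H each → 10
  4 × C: no H
  3 × C: 3 H each → 9
  2 × O: 1 H each → 2
  1 × C: 1 H
  1 × Cl: no H
  1 × N (charge +1): 2 H
  1 × N: no H
  1 × S: no H
  Total hydrogens = 24.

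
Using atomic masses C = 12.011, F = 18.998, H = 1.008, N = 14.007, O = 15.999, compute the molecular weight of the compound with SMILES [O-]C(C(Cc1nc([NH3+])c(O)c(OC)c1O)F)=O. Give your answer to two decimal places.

246.19

Molecular formula: C9H11FN2O5.
M = 9×12.011 + 1×18.998 + 11×1.008 + 2×14.007 + 5×15.999 = 246.19 g/mol.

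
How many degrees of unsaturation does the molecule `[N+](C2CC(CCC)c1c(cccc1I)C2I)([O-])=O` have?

Molecular formula from the SMILES: C13H15I2NO2.
DoU = (2C + 2 + N − H − X)/2 = (2·13 + 2 + 1 − 15 − 2)/2 = 12/2 = 6.
(Structurally: 2 ring(s) + 4 π bond(s) = 6.)

6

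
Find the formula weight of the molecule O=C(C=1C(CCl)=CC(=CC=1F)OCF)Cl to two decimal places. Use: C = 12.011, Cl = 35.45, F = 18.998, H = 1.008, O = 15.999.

255.04

Molecular formula: C9H6Cl2F2O2.
M = 9×12.011 + 2×35.45 + 2×18.998 + 6×1.008 + 2×15.999 = 255.04 g/mol.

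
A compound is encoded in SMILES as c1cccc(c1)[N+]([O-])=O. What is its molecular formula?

Heavy atoms from the SMILES: 6 C, 1 N, 2 O.
Implicit hydrogens by atom environment:
  5 × C (aromatic): 1 H each → 5
  1 × C (aromatic): no H
  1 × N (charge +1): no H
  1 × O: no H
  1 × O (charge -1): no H
  Total hydrogens = 5.
Molecular formula: C6H5NO2

C6H5NO2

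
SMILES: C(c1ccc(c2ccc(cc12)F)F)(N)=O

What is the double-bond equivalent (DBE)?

Molecular formula from the SMILES: C11H7F2NO.
DoU = (2C + 2 + N − H − X)/2 = (2·11 + 2 + 1 − 7 − 2)/2 = 16/2 = 8.
(Structurally: 2 ring(s) + 6 π bond(s) = 8.)

8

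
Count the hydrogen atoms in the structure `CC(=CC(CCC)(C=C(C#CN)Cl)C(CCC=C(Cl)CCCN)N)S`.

31

Hydrogens are implicit in SMILES; fill each atom to its normal valence:
  7 × C: 2 H each → 14
  6 × C: no H
  4 × C: 1 H each → 4
  3 × N: 2 H each → 6
  2 × C: 3 H each → 6
  2 × Cl: no H
  1 × S: 1 H
  Total hydrogens = 31.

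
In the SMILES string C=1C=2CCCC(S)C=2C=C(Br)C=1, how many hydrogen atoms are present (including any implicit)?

Hydrogens are implicit in SMILES; fill each atom to its normal valence:
  3 × C: 2 H each → 6
  3 × C (aromatic): 1 H each → 3
  3 × C (aromatic): no H
  1 × Br: no H
  1 × C: 1 H
  1 × S: 1 H
  Total hydrogens = 11.

11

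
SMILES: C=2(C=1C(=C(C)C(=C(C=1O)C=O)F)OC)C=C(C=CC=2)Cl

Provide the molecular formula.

C15H12ClFO3

Heavy atoms from the SMILES: 15 C, 1 Cl, 1 F, 3 O.
Implicit hydrogens by atom environment:
  8 × C (aromatic): no H
  4 × C (aromatic): 1 H each → 4
  2 × C: 3 H each → 6
  2 × O: no H
  1 × C: 1 H
  1 × Cl: no H
  1 × F: no H
  1 × O: 1 H
  Total hydrogens = 12.
Molecular formula: C15H12ClFO3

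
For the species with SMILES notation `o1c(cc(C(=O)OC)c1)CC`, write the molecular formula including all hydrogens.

Heavy atoms from the SMILES: 8 C, 3 O.
Implicit hydrogens by atom environment:
  2 × C: 3 H each → 6
  2 × C (aromatic): 1 H each → 2
  2 × C (aromatic): no H
  2 × O: no H
  1 × C: 2 H
  1 × C: no H
  1 × O (aromatic): no H
  Total hydrogens = 10.
Molecular formula: C8H10O3

C8H10O3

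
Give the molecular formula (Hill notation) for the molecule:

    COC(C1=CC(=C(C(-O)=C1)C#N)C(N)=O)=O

Heavy atoms from the SMILES: 10 C, 2 N, 4 O.
Implicit hydrogens by atom environment:
  4 × C (aromatic): no H
  3 × C: no H
  3 × O: no H
  2 × C (aromatic): 1 H each → 2
  1 × C: 3 H
  1 × N: 2 H
  1 × N: no H
  1 × O: 1 H
  Total hydrogens = 8.
Molecular formula: C10H8N2O4

C10H8N2O4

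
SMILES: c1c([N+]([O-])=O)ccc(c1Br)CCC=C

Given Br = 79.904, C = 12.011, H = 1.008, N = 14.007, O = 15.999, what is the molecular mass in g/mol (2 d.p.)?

Molecular formula: C10H10BrNO2.
M = 1×79.904 + 10×12.011 + 10×1.008 + 1×14.007 + 2×15.999 = 256.10 g/mol.

256.10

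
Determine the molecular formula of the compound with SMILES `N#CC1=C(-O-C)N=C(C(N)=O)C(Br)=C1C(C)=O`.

C10H8BrN3O3

Heavy atoms from the SMILES: 1 Br, 10 C, 3 N, 3 O.
Implicit hydrogens by atom environment:
  5 × C (aromatic): no H
  3 × C: no H
  3 × O: no H
  2 × C: 3 H each → 6
  1 × Br: no H
  1 × N: 2 H
  1 × N (aromatic): no H
  1 × N: no H
  Total hydrogens = 8.
Molecular formula: C10H8BrN3O3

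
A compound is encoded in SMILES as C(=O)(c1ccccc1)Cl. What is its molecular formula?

C7H5ClO

Heavy atoms from the SMILES: 7 C, 1 Cl, 1 O.
Implicit hydrogens by atom environment:
  5 × C (aromatic): 1 H each → 5
  1 × C (aromatic): no H
  1 × C: no H
  1 × Cl: no H
  1 × O: no H
  Total hydrogens = 5.
Molecular formula: C7H5ClO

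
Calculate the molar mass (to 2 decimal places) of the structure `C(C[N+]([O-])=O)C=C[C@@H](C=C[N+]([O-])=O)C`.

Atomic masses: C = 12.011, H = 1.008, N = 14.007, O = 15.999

200.19

Molecular formula: C8H12N2O4.
M = 8×12.011 + 12×1.008 + 2×14.007 + 4×15.999 = 200.19 g/mol.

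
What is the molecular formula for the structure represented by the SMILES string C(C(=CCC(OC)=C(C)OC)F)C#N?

Heavy atoms from the SMILES: 10 C, 1 F, 1 N, 2 O.
Implicit hydrogens by atom environment:
  4 × C: no H
  3 × C: 3 H each → 9
  2 × C: 2 H each → 4
  2 × O: no H
  1 × C: 1 H
  1 × F: no H
  1 × N: no H
  Total hydrogens = 14.
Molecular formula: C10H14FNO2

C10H14FNO2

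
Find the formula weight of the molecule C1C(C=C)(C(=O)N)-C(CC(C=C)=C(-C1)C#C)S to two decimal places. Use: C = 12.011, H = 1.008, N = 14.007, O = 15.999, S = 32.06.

247.36

Molecular formula: C14H17NOS.
M = 14×12.011 + 17×1.008 + 1×14.007 + 1×15.999 + 1×32.06 = 247.36 g/mol.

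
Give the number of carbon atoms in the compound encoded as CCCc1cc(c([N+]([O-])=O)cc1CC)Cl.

The symbol for carbon appears 11 times in the SMILES. Lowercase c denotes aromatic carbon and counts toward C.

11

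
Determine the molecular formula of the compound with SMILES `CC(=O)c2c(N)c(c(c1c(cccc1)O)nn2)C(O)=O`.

C13H11N3O4

Heavy atoms from the SMILES: 13 C, 3 N, 4 O.
Implicit hydrogens by atom environment:
  6 × C (aromatic): no H
  4 × C (aromatic): 1 H each → 4
  2 × C: no H
  2 × N (aromatic): no H
  2 × O: 1 H each → 2
  2 × O: no H
  1 × C: 3 H
  1 × N: 2 H
  Total hydrogens = 11.
Molecular formula: C13H11N3O4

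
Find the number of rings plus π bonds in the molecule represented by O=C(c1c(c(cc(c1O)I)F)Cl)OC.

5

Molecular formula from the SMILES: C8H5ClFIO3.
DoU = (2C + 2 + N − H − X)/2 = (2·8 + 2 + 0 − 5 − 3)/2 = 10/2 = 5.
(Structurally: 1 ring(s) + 4 π bond(s) = 5.)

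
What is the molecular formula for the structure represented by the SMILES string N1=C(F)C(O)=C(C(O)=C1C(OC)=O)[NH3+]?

C7H8FN2O4+

Heavy atoms from the SMILES: 7 C, 1 F, 2 N, 4 O.
Implicit hydrogens by atom environment:
  5 × C (aromatic): no H
  2 × O: 1 H each → 2
  2 × O: no H
  1 × C: 3 H
  1 × C: no H
  1 × F: no H
  1 × N (charge +1): 3 H
  1 × N (aromatic): no H
  Total hydrogens = 8.
Net charge +1.
Molecular formula: C7H8FN2O4+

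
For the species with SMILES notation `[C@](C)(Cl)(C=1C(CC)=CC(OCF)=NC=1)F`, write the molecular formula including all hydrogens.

C10H12ClF2NO

Heavy atoms from the SMILES: 10 C, 1 Cl, 2 F, 1 N, 1 O.
Implicit hydrogens by atom environment:
  3 × C (aromatic): no H
  2 × C: 3 H each → 6
  2 × C: 2 H each → 4
  2 × C (aromatic): 1 H each → 2
  2 × F: no H
  1 × C: no H
  1 × Cl: no H
  1 × N (aromatic): no H
  1 × O: no H
  Total hydrogens = 12.
Molecular formula: C10H12ClF2NO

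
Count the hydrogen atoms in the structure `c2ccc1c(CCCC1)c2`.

Hydrogens are implicit in SMILES; fill each atom to its normal valence:
  4 × C: 2 H each → 8
  4 × C (aromatic): 1 H each → 4
  2 × C (aromatic): no H
  Total hydrogens = 12.

12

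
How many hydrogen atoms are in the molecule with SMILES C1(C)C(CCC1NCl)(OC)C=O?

Hydrogens are implicit in SMILES; fill each atom to its normal valence:
  3 × C: 1 H each → 3
  2 × C: 3 H each → 6
  2 × C: 2 H each → 4
  2 × O: no H
  1 × C: no H
  1 × Cl: no H
  1 × N: 1 H
  Total hydrogens = 14.

14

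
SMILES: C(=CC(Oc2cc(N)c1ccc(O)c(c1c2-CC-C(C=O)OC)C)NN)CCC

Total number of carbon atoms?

The symbol for carbon appears 22 times in the SMILES. Lowercase c denotes aromatic carbon and counts toward C.

22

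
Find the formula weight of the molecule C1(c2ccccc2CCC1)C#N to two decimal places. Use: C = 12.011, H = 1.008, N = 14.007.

157.22

Molecular formula: C11H11N.
M = 11×12.011 + 11×1.008 + 1×14.007 = 157.22 g/mol.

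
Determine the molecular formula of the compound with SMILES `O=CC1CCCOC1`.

Heavy atoms from the SMILES: 6 C, 2 O.
Implicit hydrogens by atom environment:
  4 × C: 2 H each → 8
  2 × C: 1 H each → 2
  2 × O: no H
  Total hydrogens = 10.
Molecular formula: C6H10O2

C6H10O2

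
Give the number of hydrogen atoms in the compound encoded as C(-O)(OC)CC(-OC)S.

12

Hydrogens are implicit in SMILES; fill each atom to its normal valence:
  2 × C: 3 H each → 6
  2 × C: 1 H each → 2
  2 × O: no H
  1 × C: 2 H
  1 × O: 1 H
  1 × S: 1 H
  Total hydrogens = 12.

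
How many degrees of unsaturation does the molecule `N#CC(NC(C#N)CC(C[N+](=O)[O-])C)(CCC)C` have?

Molecular formula from the SMILES: C12H20N4O2.
DoU = (2C + 2 + N − H − X)/2 = (2·12 + 2 + 4 − 20 − 0)/2 = 10/2 = 5.
(Structurally: 0 ring(s) + 5 π bond(s) = 5.)

5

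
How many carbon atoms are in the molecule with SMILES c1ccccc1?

The symbol for carbon appears 6 times in the SMILES. Lowercase c denotes aromatic carbon and counts toward C.

6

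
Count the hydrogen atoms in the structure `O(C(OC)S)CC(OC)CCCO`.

18

Hydrogens are implicit in SMILES; fill each atom to its normal valence:
  4 × C: 2 H each → 8
  3 × O: no H
  2 × C: 3 H each → 6
  2 × C: 1 H each → 2
  1 × O: 1 H
  1 × S: 1 H
  Total hydrogens = 18.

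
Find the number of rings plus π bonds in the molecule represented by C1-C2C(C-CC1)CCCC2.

2

Molecular formula from the SMILES: C10H18.
DoU = (2C + 2 + N − H − X)/2 = (2·10 + 2 + 0 − 18 − 0)/2 = 4/2 = 2.
(Structurally: 2 ring(s) + 0 π bond(s) = 2.)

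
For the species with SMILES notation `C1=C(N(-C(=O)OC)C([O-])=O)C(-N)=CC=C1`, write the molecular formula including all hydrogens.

Heavy atoms from the SMILES: 9 C, 2 N, 4 O.
Implicit hydrogens by atom environment:
  4 × C (aromatic): 1 H each → 4
  3 × O: no H
  2 × C (aromatic): no H
  2 × C: no H
  1 × C: 3 H
  1 × N: 2 H
  1 × N: no H
  1 × O (charge -1): no H
  Total hydrogens = 9.
Net charge -1.
Molecular formula: C9H9N2O4-

C9H9N2O4-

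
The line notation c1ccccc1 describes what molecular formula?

Heavy atoms from the SMILES: 6 C.
Implicit hydrogens by atom environment:
  6 × C (aromatic): 1 H each → 6
  Total hydrogens = 6.
Molecular formula: C6H6

C6H6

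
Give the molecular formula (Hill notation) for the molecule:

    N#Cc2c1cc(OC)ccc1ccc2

Heavy atoms from the SMILES: 12 C, 1 N, 1 O.
Implicit hydrogens by atom environment:
  6 × C (aromatic): 1 H each → 6
  4 × C (aromatic): no H
  1 × C: 3 H
  1 × C: no H
  1 × N: no H
  1 × O: no H
  Total hydrogens = 9.
Molecular formula: C12H9NO

C12H9NO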